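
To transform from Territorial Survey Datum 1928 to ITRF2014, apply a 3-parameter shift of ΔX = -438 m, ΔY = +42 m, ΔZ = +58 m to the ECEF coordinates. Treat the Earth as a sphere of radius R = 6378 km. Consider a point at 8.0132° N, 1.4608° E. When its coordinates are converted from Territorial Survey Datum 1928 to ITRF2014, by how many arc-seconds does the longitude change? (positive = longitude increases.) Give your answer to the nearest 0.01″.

sin φ = 0.139401, cos φ = 0.990236, sin λ = 0.025493, cos λ = 0.999675.
East component: ΔE = −sin λ·ΔX + cos λ·ΔY = −(0.025493)(-438) + (0.999675)(42) = 53.15 m.
1° of latitude spans πR/180 = 111317 m; at latitude φ, 1° of longitude spans that × cos φ = 110230.2 m, so Δλ = 53.15 / 110230.2 × 3600 = 1.736″.

Δλ = 1.74″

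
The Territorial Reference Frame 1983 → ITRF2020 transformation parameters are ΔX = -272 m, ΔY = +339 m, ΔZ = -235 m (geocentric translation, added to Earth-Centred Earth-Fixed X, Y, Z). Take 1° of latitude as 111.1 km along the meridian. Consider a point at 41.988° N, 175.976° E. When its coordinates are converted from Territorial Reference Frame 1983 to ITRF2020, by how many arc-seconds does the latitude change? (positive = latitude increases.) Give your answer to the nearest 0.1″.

sin φ = 0.668975, cos φ = 0.743285, sin λ = 0.070174, cos λ = -0.997535.
North component: ΔN = −sin φ cos λ·ΔX − sin φ sin λ·ΔY + cos φ·ΔZ = −(0.668975)(-0.997535)(-272) − (0.668975)(0.070174)(339) + (0.743285)(-235) = -372.10 m.
1° of latitude spans 111100 m, so Δφ = -372.10 / 111100 × 3600 = -12.057″.

Δφ = -12.1″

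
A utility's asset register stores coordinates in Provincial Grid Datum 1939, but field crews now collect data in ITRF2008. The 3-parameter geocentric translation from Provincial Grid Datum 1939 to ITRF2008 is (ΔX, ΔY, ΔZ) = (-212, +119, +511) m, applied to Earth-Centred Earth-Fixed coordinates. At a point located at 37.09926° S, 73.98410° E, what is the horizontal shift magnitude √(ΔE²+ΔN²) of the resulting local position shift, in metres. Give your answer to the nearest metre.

The local east axis at (φ, λ) is (−sin λ, cos λ, 0), so ΔE = −sin(73.98410°)·(-212) + cos(73.98410°)·119 = 236.60 m.
The local north axis is (−sin φ cos λ, −sin φ sin λ, cos φ), giving ΔN = -35.282 + 68.994 + 407.569 = 441.28 m.
Horizontal magnitude = √(ΔE² + ΔN²) = √(236.60² + 441.28²) = 500.71 m.

501 m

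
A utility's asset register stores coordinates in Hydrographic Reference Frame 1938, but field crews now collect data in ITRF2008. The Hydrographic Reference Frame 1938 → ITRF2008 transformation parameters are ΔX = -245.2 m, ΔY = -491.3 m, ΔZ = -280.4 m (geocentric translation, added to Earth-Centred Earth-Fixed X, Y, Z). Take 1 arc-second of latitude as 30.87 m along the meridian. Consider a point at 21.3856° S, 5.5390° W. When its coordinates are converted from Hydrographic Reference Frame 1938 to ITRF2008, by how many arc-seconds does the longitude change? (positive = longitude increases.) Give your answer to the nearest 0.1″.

Δλ = -17.8″

sin φ = -0.364643, cos φ = 0.931147, sin λ = -0.096523, cos λ = 0.995331.
East component: ΔE = −sin λ·ΔX + cos λ·ΔY = −(-0.096523)(-245.2) + (0.995331)(-491.3) = -512.67 m.
1° of latitude spans 3600 × 30.87 = 111132 m; at latitude φ, 1° of longitude spans that × cos φ = 103480.3 m, so Δλ = -512.67 / 103480.3 × 3600 = -17.836″.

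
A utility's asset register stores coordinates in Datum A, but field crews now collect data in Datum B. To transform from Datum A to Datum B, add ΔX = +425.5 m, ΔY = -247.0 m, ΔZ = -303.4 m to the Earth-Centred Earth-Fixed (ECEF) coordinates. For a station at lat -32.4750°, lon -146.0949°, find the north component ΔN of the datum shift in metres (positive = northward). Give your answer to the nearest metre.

ΔN = -372 m

At φ = -32.4750°, λ = -146.0949°: sin φ = -0.536932, cos φ = 0.843626, sin λ = -0.557819, cos λ = -0.829963.
ΔN = −sin φ cos λ·ΔX − sin φ sin λ·ΔY + cos φ·ΔZ = −(-0.536932)(-0.829963)(425.5) − (-0.536932)(-0.557819)(-247.0) + (0.843626)(-303.4) = -371.59 m.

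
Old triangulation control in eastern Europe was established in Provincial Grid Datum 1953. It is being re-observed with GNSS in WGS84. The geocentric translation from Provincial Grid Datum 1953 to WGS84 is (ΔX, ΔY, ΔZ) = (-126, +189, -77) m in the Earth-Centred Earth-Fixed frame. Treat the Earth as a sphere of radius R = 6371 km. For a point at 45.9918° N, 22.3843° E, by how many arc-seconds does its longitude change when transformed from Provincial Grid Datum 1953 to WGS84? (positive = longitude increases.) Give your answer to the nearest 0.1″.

sin φ = 0.719240, cos φ = 0.694761, sin λ = 0.380817, cos λ = 0.924650.
East component: ΔE = −sin λ·ΔX + cos λ·ΔY = −(0.380817)(-126) + (0.924650)(189) = 222.74 m.
1° of latitude spans πR/180 = 111195 m; at latitude φ, 1° of longitude spans that × cos φ = 77253.9 m, so Δλ = 222.74 / 77253.9 × 3600 = 10.380″.

Δλ = 10.4″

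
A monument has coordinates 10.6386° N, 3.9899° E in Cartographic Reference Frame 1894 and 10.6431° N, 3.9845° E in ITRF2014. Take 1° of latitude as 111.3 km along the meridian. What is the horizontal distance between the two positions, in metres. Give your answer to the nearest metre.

Δφ = 10.6431° − 10.6386° = +0.0045°; Δλ = 3.9845° − 3.9899° = -0.0054°.
ΔN = Δφ × 111300 = 500.9 m; ΔE = Δλ × 111300 × cos(10.6386°) = -0.0054 × 111300 × 0.982811 = -590.7 m.
Distance = √(ΔE² + ΔN²) = √((-590.7)² + 500.9²) = 774.4 m.

774 m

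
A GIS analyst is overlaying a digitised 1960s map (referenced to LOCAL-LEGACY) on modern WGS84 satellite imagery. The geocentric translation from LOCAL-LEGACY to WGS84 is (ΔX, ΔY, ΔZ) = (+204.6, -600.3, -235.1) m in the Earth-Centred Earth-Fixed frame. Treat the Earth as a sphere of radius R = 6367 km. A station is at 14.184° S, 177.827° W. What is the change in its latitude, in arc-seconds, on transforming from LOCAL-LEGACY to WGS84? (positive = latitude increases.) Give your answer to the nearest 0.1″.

sin φ = -0.245037, cos φ = 0.969514, sin λ = -0.037917, cos λ = -0.999281.
North component: ΔN = −sin φ cos λ·ΔX − sin φ sin λ·ΔY + cos φ·ΔZ = −(-0.245037)(-0.999281)(204.6) − (-0.245037)(-0.037917)(-600.3) + (0.969514)(-235.1) = -272.45 m.
1° of latitude spans πR/180 = 111125 m, so Δφ = -272.45 / 111125 × 3600 = -8.826″.

Δφ = -8.8″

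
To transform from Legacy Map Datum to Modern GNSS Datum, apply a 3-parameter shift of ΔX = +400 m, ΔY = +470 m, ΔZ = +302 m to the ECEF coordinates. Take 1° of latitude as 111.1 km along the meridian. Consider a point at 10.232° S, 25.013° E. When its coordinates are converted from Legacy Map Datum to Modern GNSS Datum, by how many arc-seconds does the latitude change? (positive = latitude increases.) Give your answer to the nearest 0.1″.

Δφ = 12.9″

sin φ = -0.177634, cos φ = 0.984097, sin λ = 0.422824, cos λ = 0.906212.
North component: ΔN = −sin φ cos λ·ΔX − sin φ sin λ·ΔY + cos φ·ΔZ = −(-0.177634)(0.906212)(400) − (-0.177634)(0.422824)(470) + (0.984097)(302) = 396.89 m.
1° of latitude spans 111100 m, so Δφ = 396.89 / 111100 × 3600 = 12.860″.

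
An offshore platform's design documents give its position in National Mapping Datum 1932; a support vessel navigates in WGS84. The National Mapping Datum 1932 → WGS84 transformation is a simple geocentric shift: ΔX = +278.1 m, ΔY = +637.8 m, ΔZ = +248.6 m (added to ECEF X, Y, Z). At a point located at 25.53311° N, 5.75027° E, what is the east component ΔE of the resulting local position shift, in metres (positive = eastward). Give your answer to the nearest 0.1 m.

ΔE = 606.7 m

The local east axis at (φ, λ) is (−sin λ, cos λ, 0), so ΔE = −sin(5.75027°)·278.1 + cos(5.75027°)·637.8 = 606.73 m.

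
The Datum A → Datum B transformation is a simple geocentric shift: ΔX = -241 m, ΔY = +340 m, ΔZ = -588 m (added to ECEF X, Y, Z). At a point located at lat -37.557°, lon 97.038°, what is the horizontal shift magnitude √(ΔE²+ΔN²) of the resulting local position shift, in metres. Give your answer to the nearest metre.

At φ = -37.557°, λ = 97.038°: sin φ = -0.609550, cos φ = 0.792747, sin λ = 0.992465, cos λ = -0.122528.
ΔE = −sin λ·ΔX + cos λ·ΔY = −(0.992465)·(-241) + (-0.122528)·(340) = 197.52 m.
ΔN = −sin φ cos λ·ΔX − sin φ sin λ·ΔY + cos φ·ΔZ = −(-0.609550)(-0.122528)(-241) − (-0.609550)(0.992465)(340) + (0.792747)(-588) = -242.45 m.
Horizontal magnitude = √(ΔE² + ΔN²) = √(197.52² + (-242.45)²) = 312.73 m.

313 m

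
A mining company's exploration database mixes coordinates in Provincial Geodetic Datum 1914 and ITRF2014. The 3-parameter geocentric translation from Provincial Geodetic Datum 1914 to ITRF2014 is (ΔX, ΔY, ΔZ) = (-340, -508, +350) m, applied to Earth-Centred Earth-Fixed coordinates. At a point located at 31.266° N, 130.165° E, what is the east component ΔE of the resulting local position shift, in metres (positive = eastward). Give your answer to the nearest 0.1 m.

The local east axis at (φ, λ) is (−sin λ, cos λ, 0), so ΔE = −sin(130.165°)·(-340) + cos(130.165°)·(-508) = 587.48 m.

ΔE = 587.5 m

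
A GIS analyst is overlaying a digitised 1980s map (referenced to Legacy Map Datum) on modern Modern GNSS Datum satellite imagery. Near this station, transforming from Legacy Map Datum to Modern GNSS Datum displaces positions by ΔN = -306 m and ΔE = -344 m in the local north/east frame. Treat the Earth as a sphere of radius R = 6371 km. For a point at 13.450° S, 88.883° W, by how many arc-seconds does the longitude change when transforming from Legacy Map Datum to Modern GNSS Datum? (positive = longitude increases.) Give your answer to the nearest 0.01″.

At latitude -13.450°, cos φ = 0.972573.
One radian of longitude at latitude φ spans R cos φ, so Δλ = ΔE / (R cos φ) = -344.0 / (6371000 × 0.972573) = -5.5517e-05 rad = -11.451″.

Δλ = -11.45″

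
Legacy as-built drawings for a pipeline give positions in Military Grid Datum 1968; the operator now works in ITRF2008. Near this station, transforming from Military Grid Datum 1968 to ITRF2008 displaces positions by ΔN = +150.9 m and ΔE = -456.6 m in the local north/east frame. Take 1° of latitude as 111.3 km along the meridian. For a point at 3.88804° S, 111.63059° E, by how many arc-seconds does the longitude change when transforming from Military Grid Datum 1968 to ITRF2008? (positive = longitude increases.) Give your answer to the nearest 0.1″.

Δλ = -14.8″

At latitude -3.88804°, cos φ = 0.997698.
1° of longitude at this latitude = 111.3 × cos φ = 111.04 km, so Δλ = -456.6 / 111043.8 = -0.0041119° = -14.803″.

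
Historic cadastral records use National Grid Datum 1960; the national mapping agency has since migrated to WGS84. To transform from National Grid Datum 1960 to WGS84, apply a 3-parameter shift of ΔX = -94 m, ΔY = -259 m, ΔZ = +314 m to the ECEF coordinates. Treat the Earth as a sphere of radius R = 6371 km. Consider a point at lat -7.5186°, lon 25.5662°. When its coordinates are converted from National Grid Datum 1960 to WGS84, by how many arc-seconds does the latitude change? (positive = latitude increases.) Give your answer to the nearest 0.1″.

sin φ = -0.130848, cos φ = 0.991402, sin λ = 0.431554, cos λ = 0.902087.
North component: ΔN = −sin φ cos λ·ΔX − sin φ sin λ·ΔY + cos φ·ΔZ = −(-0.130848)(0.902087)(-94) − (-0.130848)(0.431554)(-259) + (0.991402)(314) = 285.58 m.
1° of latitude spans πR/180 = 111195 m, so Δφ = 285.58 / 111195 × 3600 = 9.246″.

Δφ = 9.2″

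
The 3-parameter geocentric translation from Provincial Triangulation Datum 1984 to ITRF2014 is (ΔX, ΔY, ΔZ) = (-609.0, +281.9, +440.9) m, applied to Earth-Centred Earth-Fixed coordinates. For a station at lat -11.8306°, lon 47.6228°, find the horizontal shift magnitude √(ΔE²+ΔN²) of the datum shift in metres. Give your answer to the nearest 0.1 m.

749.4 m

At φ = -11.8306°, λ = 47.6228°: sin φ = -0.205019, cos φ = 0.978758, sin λ = 0.738724, cos λ = 0.674008.
ΔE = −sin λ·ΔX + cos λ·ΔY = −(0.738724)·(-609.0) + (0.674008)·(281.9) = 639.89 m.
ΔN = −sin φ cos λ·ΔX − sin φ sin λ·ΔY + cos φ·ΔZ = −(-0.205019)(0.674008)(-609.0) − (-0.205019)(0.738724)(281.9) + (0.978758)(440.9) = 390.07 m.
Horizontal magnitude = √(ΔE² + ΔN²) = √(639.89² + 390.07²) = 749.41 m.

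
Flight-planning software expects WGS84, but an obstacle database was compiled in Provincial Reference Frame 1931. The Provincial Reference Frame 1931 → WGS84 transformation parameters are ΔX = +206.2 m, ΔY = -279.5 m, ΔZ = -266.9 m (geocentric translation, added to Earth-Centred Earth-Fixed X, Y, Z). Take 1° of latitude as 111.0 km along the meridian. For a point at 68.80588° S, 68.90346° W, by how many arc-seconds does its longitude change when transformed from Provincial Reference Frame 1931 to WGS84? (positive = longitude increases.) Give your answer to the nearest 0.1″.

Δλ = 8.2″

sin φ = -0.932361, cos φ = 0.361529, sin λ = -0.932975, cos λ = 0.359940.
East component: ΔE = −sin λ·ΔX + cos λ·ΔY = −(-0.932975)(206.2) + (0.359940)(-279.5) = 91.78 m.
1° of latitude spans 111000 m; at latitude φ, 1° of longitude spans that × cos φ = 40129.7 m, so Δλ = 91.78 / 40129.7 × 3600 = 8.233″.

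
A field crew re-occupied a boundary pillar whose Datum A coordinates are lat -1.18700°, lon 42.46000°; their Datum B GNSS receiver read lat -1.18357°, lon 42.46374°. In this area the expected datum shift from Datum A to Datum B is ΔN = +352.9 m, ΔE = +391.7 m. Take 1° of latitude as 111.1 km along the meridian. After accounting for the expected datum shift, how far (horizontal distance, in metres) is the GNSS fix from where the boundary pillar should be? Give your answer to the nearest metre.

37 m

Observed coordinate differences: Δφ = +0.00343°, Δλ = +0.00374°.
Converting to metres (1° lat = 111100 m, cos φ = 0.999785): observed ΔN = 381.1 m, observed ΔE = 415.4 m.
Subtracting the expected shift leaves a residual of 381.1 − (352.9) = 28.2 m north and 415.4 − (391.7) = 23.7 m east.
Residual distance = √(28.2² + 23.7²) = 36.8 m.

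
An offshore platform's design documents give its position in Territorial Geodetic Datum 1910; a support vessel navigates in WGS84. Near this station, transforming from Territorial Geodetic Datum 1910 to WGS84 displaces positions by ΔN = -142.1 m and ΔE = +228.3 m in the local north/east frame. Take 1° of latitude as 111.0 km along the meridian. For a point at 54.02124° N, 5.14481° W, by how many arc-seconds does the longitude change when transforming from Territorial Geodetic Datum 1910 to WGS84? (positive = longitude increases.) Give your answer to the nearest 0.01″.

Δλ = 12.60″

At latitude 54.02124°, cos φ = 0.587485.
1° of longitude at this latitude = 111.0 × cos φ = 65.21 km, so Δλ = 228.3 / 65210.9 = 0.0035010° = 12.603″.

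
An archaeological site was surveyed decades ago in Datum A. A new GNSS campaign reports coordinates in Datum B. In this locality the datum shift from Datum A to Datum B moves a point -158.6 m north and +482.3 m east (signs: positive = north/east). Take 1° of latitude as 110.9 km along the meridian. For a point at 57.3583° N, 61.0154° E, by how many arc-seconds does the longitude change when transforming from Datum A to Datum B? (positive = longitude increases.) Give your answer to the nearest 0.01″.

Δλ = 29.03″

At latitude 57.3583°, cos φ = 0.539384.
1° of longitude at this latitude = 110.9 × cos φ = 59.82 km, so Δλ = 482.3 / 59817.7 = 0.0080628° = 29.026″.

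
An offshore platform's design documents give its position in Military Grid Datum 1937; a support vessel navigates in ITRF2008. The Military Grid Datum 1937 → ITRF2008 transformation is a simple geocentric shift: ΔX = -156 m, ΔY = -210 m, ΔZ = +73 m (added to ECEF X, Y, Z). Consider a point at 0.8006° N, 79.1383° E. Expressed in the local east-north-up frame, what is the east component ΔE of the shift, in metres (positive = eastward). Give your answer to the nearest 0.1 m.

The local east axis at (φ, λ) is (−sin λ, cos λ, 0), so ΔE = −sin(79.1383°)·(-156) + cos(79.1383°)·(-210) = 113.63 m.

ΔE = 113.6 m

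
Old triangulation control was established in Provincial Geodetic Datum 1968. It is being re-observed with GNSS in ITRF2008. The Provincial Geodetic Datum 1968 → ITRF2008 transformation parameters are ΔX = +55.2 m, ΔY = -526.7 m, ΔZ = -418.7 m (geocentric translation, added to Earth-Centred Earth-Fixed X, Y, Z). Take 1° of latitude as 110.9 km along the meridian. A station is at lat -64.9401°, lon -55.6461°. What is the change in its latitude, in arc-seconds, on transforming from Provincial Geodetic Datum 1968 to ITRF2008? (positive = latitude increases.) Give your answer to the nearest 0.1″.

Δφ = 7.9″

sin φ = -0.905865, cos φ = 0.423566, sin λ = -0.825568, cos λ = 0.564303.
North component: ΔN = −sin φ cos λ·ΔX − sin φ sin λ·ΔY + cos φ·ΔZ = −(-0.905865)(0.564303)(55.2) − (-0.905865)(-0.825568)(-526.7) + (0.423566)(-418.7) = 244.76 m.
1° of latitude spans 110900 m, so Δφ = 244.76 / 110900 × 3600 = 7.945″.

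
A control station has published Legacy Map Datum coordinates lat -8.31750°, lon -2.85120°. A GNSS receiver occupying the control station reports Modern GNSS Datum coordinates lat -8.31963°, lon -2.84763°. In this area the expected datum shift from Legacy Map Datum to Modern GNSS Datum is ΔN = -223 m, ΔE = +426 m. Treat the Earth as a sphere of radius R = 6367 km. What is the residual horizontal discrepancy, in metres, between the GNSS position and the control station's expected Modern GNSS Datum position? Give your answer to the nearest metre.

36 m

Observed coordinate differences: Δφ = -0.00213°, Δλ = +0.00357°.
Converting to metres (1° lat = 111125 m, cos φ = 0.989482): observed ΔN = -236.7 m, observed ΔE = 392.5 m.
Subtracting the expected shift leaves a residual of -236.7 − (-223) = -13.7 m north and 392.5 − (426) = -33.5 m east.
Residual distance = √((-13.7)² + (-33.5)²) = 36.2 m.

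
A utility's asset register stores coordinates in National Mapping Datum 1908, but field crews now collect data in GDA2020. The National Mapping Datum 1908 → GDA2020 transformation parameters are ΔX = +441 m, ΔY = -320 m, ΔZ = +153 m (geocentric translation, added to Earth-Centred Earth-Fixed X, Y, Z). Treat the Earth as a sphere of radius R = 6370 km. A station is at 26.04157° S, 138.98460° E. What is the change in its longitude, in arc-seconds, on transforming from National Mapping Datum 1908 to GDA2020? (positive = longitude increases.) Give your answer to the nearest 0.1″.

sin φ = -0.439023, cos φ = 0.898476, sin λ = 0.656262, cos λ = -0.754533.
East component: ΔE = −sin λ·ΔX + cos λ·ΔY = −(0.656262)(441) + (-0.754533)(-320) = -47.96 m.
1° of latitude spans πR/180 = 111177 m; at latitude φ, 1° of longitude spans that × cos φ = 99890.3 m, so Δλ = -47.96 / 99890.3 × 3600 = -1.728″.

Δλ = -1.7″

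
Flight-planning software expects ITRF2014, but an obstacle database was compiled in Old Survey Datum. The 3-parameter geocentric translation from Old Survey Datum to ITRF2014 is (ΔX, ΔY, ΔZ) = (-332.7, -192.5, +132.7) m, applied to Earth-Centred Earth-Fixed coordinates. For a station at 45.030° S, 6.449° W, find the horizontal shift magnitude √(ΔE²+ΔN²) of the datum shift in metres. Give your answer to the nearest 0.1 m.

The local east axis at (φ, λ) is (−sin λ, cos λ, 0), so ΔE = −sin(-6.449°)·(-332.7) + cos(-6.449°)·(-192.5) = -228.65 m.
The local north axis is (−sin φ cos λ, −sin φ sin λ, cos φ), giving ΔN = -233.888 + 15.297 + 93.784 = -124.81 m.
Horizontal magnitude = √(ΔE² + ΔN²) = √((-228.65)² + (-124.81)²) = 260.50 m.

260.5 m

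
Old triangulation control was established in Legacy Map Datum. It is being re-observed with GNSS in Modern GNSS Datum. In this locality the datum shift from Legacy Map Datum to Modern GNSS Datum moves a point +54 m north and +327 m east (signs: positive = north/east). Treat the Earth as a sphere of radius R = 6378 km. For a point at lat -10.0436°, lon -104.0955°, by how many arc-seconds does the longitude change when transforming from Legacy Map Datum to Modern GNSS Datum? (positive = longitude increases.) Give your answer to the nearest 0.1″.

At latitude -10.0436°, cos φ = 0.984675.
One radian of longitude at latitude φ spans R cos φ, so Δλ = ΔE / (R cos φ) = 327.0 / (6378000 × 0.984675) = 5.2068e-05 rad = 10.740″.

Δλ = 10.7″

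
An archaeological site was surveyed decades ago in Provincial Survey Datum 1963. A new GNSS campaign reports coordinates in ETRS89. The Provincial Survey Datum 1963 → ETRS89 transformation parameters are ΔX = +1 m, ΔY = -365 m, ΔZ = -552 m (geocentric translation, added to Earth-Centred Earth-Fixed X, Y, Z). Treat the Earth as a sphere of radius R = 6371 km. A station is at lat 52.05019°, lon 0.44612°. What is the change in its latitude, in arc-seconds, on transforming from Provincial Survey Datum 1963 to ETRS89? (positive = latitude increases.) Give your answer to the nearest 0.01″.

sin φ = 0.788550, cos φ = 0.614971, sin λ = 0.007786, cos λ = 0.999970.
North component: ΔN = −sin φ cos λ·ΔX − sin φ sin λ·ΔY + cos φ·ΔZ = −(0.788550)(0.999970)(1) − (0.788550)(0.007786)(-365) + (0.614971)(-552) = -338.01 m.
1° of latitude spans πR/180 = 111195 m, so Δφ = -338.01 / 111195 × 3600 = -10.943″.

Δφ = -10.94″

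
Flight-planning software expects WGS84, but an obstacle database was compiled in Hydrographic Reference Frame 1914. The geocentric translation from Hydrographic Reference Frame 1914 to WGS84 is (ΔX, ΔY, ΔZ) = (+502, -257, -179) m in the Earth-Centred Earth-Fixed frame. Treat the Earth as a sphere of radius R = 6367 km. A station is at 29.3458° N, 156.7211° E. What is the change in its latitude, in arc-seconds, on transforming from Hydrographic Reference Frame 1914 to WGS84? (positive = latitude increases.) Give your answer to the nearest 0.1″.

Δφ = 3.9″

sin φ = 0.490079, cos φ = 0.871678, sin λ = 0.395207, cos λ = -0.918592.
North component: ΔN = −sin φ cos λ·ΔX − sin φ sin λ·ΔY + cos φ·ΔZ = −(0.490079)(-0.918592)(502) − (0.490079)(0.395207)(-257) + (0.871678)(-179) = 119.74 m.
1° of latitude spans πR/180 = 111125 m, so Δφ = 119.74 / 111125 × 3600 = 3.879″.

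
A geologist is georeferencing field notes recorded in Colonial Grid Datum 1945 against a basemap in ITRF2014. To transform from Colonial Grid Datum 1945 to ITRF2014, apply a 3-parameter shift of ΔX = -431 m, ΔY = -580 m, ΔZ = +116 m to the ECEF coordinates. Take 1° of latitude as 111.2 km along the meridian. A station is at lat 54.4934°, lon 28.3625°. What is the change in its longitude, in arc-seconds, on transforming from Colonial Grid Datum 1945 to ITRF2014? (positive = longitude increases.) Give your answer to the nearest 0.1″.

sin φ = 0.814049, cos φ = 0.580797, sin λ = 0.475048, cos λ = 0.879960.
East component: ΔE = −sin λ·ΔX + cos λ·ΔY = −(0.475048)(-431) + (0.879960)(-580) = -305.63 m.
1° of latitude spans 111200 m; at latitude φ, 1° of longitude spans that × cos φ = 64584.6 m, so Δλ = -305.63 / 64584.6 × 3600 = -17.036″.

Δλ = -17.0″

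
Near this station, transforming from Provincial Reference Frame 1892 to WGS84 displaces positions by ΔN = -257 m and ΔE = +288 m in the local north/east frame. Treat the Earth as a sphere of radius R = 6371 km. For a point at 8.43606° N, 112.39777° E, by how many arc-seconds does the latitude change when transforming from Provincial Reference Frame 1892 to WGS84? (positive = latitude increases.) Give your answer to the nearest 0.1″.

On a sphere of radius R, 1 rad of latitude = R, so Δφ = ΔN / R = -257.0 / 6371000 = -4.0339e-05 rad = -8.321″.

Δφ = -8.3″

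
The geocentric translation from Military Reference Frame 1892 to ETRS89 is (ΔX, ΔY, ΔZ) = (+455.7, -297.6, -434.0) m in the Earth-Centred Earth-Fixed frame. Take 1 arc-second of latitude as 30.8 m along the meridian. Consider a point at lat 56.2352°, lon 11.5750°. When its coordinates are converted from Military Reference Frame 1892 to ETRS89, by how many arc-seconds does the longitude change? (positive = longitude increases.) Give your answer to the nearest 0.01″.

sin φ = 0.831326, cos φ = 0.555785, sin λ = 0.200650, cos λ = 0.979663.
East component: ΔE = −sin λ·ΔX + cos λ·ΔY = −(0.200650)(455.7) + (0.979663)(-297.6) = -382.98 m.
1° of latitude spans 3600 × 30.80 = 110880 m; at latitude φ, 1° of longitude spans that × cos φ = 61625.4 m, so Δλ = -382.98 / 61625.4 × 3600 = -22.373″.

Δλ = -22.37″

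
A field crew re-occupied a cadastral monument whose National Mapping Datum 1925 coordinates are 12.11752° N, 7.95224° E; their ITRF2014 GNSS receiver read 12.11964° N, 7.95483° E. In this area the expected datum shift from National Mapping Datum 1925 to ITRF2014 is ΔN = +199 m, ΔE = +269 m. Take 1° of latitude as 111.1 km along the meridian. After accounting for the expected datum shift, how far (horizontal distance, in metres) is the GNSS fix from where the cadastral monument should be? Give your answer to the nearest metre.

Observed coordinate differences: Δφ = +0.00212°, Δλ = +0.00259°.
Converting to metres (1° lat = 111100 m, cos φ = 0.977719): observed ΔN = 235.5 m, observed ΔE = 281.3 m.
Subtracting the expected shift leaves a residual of 235.5 − (199) = 36.5 m north and 281.3 − (269) = 12.3 m east.
Residual distance = √(36.5² + 12.3²) = 38.6 m.

39 m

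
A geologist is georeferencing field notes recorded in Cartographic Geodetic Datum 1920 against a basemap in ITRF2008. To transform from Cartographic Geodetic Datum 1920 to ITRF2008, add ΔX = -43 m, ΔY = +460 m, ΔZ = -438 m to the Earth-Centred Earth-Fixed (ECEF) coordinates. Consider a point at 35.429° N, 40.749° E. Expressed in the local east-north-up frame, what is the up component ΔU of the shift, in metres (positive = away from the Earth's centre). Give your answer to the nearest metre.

At φ = 35.429°, λ = 40.749°: sin φ = 0.579694, cos φ = 0.814834, sin λ = 0.652747, cos λ = 0.757576.
ΔU = cos φ cos λ·ΔX + cos φ sin λ·ΔY + sin φ·ΔZ = (0.814834)(0.757576)(-43) + (0.814834)(0.652747)(460) + (0.579694)(-438) = -35.78 m.

ΔU = -36 m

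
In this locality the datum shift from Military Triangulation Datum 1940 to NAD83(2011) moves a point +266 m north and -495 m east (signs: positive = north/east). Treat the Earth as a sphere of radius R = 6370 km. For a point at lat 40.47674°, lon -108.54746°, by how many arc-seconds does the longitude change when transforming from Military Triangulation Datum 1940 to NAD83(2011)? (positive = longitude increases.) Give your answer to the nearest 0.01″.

Δλ = -21.07″

At latitude 40.47674°, cos φ = 0.760670.
One radian of longitude at latitude φ spans R cos φ, so Δλ = ΔE / (R cos φ) = -495.0 / (6370000 × 0.760670) = -1.0216e-04 rad = -21.071″.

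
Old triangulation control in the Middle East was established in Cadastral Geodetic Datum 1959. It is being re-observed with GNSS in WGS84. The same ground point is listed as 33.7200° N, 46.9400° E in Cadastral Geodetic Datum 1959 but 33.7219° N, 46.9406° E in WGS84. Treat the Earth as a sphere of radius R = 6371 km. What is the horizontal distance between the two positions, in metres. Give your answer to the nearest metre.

Δφ = 33.7219° − 33.7200° = +0.0019°; Δλ = 46.9406° − 46.9400° = +0.0006°.
1° along a meridian = πR/180 = 111195 m.
ΔN = Δφ × 111195 = 211.3 m; ΔE = Δλ × 111195 × cos(33.7200°) = +0.0006 × 111195 × 0.831760 = 55.5 m.
Distance = √(ΔE² + ΔN²) = √(55.5² + 211.3²) = 218.4 m.

218 m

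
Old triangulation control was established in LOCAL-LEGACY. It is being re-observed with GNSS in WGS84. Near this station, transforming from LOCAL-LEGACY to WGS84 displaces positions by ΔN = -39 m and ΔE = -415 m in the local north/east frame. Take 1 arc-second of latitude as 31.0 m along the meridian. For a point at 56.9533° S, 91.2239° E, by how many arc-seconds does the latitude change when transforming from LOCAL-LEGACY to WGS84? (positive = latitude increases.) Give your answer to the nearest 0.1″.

1″ of latitude = 31.00 m, so Δφ = -39.0 / 31.00 = -1.258″.

Δφ = -1.3″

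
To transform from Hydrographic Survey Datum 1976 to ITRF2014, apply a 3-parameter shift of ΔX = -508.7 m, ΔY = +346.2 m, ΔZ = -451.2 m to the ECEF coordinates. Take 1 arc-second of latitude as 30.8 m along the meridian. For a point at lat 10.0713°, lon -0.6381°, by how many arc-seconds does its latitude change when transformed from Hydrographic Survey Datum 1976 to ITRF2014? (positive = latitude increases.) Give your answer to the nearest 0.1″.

sin φ = 0.174874, cos φ = 0.984591, sin λ = -0.011137, cos λ = 0.999938.
North component: ΔN = −sin φ cos λ·ΔX − sin φ sin λ·ΔY + cos φ·ΔZ = −(0.174874)(0.999938)(-508.7) − (0.174874)(-0.011137)(346.2) + (0.984591)(-451.2) = -354.62 m.
1° of latitude spans 3600 × 30.80 = 110880 m, so Δφ = -354.62 / 110880 × 3600 = -11.514″.

Δφ = -11.5″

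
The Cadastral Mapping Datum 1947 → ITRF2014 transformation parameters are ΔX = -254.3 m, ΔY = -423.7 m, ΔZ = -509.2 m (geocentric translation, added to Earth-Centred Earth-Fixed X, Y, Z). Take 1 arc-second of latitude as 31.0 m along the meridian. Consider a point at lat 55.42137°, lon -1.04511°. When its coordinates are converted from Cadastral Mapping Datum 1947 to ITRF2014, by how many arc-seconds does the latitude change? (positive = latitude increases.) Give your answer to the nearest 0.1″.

Δφ = -2.8″

sin φ = 0.823348, cos φ = 0.567537, sin λ = -0.018240, cos λ = 0.999834.
North component: ΔN = −sin φ cos λ·ΔX − sin φ sin λ·ΔY + cos φ·ΔZ = −(0.823348)(0.999834)(-254.3) − (0.823348)(-0.018240)(-423.7) + (0.567537)(-509.2) = -86.01 m.
1° of latitude spans 3600 × 31.00 = 111600 m, so Δφ = -86.01 / 111600 × 3600 = -2.775″.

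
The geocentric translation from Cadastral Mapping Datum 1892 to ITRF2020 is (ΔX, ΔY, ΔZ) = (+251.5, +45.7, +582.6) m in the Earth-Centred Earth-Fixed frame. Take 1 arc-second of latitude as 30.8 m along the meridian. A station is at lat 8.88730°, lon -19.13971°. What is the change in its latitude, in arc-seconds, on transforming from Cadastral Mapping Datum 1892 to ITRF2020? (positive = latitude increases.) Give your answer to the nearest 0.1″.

Δφ = 17.6″

sin φ = 0.154491, cos φ = 0.987994, sin λ = -0.327873, cos λ = 0.944722.
North component: ΔN = −sin φ cos λ·ΔX − sin φ sin λ·ΔY + cos φ·ΔZ = −(0.154491)(0.944722)(251.5) − (0.154491)(-0.327873)(45.7) + (0.987994)(582.6) = 541.21 m.
1° of latitude spans 3600 × 30.80 = 110880 m, so Δφ = 541.21 / 110880 × 3600 = 17.572″.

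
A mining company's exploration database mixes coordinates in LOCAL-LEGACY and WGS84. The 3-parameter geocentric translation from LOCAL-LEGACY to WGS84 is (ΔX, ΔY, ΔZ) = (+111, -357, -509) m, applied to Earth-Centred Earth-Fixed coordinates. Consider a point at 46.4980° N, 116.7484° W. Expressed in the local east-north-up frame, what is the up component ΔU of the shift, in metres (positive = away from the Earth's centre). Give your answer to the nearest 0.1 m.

The local up (radial) axis is (cos φ cos λ, cos φ sin λ, sin φ), giving ΔU = -34.390 + 219.454 − 369.203 = -184.14 m.

ΔU = -184.1 m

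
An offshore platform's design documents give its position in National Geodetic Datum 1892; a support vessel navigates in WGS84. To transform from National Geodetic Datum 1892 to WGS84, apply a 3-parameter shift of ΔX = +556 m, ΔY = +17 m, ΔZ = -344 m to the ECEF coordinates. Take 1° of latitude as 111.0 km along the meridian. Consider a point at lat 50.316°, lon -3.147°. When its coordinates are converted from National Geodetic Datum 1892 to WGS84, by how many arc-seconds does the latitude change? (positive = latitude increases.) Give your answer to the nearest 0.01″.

Δφ = -20.96″

sin φ = 0.769578, cos φ = 0.638553, sin λ = -0.054898, cos λ = 0.998492.
North component: ΔN = −sin φ cos λ·ΔX − sin φ sin λ·ΔY + cos φ·ΔZ = −(0.769578)(0.998492)(556) − (0.769578)(-0.054898)(17) + (0.638553)(-344) = -646.18 m.
1° of latitude spans 111000 m, so Δφ = -646.18 / 111000 × 3600 = -20.957″.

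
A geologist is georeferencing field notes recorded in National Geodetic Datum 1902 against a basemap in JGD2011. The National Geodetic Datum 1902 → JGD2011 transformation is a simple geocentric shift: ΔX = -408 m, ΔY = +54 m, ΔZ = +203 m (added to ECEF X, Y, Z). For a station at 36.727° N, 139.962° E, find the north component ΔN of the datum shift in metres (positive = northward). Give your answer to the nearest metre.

At φ = 36.727°, λ = 139.962°: sin φ = 0.598003, cos φ = 0.801494, sin λ = 0.643296, cos λ = -0.765618.
ΔN = −sin φ cos λ·ΔX − sin φ sin λ·ΔY + cos φ·ΔZ = −(0.598003)(-0.765618)(-408) − (0.598003)(0.643296)(54) + (0.801494)(203) = -44.87 m.

ΔN = -45 m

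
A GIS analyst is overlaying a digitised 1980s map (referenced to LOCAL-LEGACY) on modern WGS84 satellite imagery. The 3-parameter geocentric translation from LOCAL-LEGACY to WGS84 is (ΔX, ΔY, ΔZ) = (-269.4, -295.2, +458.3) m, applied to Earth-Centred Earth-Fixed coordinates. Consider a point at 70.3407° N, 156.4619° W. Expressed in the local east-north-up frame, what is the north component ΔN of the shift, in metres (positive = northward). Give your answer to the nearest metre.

ΔN = -189 m

At φ = 70.3407°, λ = -156.4619°: sin φ = 0.941710, cos φ = 0.336426, sin λ = -0.399359, cos λ = -0.916795.
ΔN = −sin φ cos λ·ΔX − sin φ sin λ·ΔY + cos φ·ΔZ = −(0.941710)(-0.916795)(-269.4) − (0.941710)(-0.399359)(-295.2) + (0.336426)(458.3) = -189.42 m.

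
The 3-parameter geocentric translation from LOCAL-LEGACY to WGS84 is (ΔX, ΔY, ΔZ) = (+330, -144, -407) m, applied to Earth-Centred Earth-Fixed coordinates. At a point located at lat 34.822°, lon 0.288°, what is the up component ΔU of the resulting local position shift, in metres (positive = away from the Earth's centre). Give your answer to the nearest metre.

At φ = 34.822°, λ = 0.288°: sin φ = 0.571029, cos φ = 0.820930, sin λ = 0.005027, cos λ = 0.999987.
ΔU = cos φ cos λ·ΔX + cos φ sin λ·ΔY + sin φ·ΔZ = (0.820930)(0.999987)(330) + (0.820930)(0.005027)(-144) + (0.571029)(-407) = 37.90 m.

ΔU = 38 m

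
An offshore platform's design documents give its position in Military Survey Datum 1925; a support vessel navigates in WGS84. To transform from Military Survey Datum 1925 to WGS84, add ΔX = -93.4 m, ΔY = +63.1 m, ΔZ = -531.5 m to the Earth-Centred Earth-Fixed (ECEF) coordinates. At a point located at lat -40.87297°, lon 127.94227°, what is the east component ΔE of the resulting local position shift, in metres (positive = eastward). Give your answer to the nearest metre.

ΔE = 35 m

The local east axis at (φ, λ) is (−sin λ, cos λ, 0), so ΔE = −sin(127.94227°)·(-93.4) + cos(127.94227°)·63.1 = 34.86 m.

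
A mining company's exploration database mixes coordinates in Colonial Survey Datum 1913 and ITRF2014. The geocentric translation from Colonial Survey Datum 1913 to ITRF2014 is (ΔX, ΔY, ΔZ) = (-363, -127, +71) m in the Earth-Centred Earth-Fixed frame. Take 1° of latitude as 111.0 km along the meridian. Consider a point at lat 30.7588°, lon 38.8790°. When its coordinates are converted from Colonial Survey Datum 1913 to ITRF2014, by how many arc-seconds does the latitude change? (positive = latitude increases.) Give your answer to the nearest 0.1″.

Δφ = 8.0″

sin φ = 0.511425, cos φ = 0.859328, sin λ = 0.627678, cos λ = 0.778473.
North component: ΔN = −sin φ cos λ·ΔX − sin φ sin λ·ΔY + cos φ·ΔZ = −(0.511425)(0.778473)(-363) − (0.511425)(0.627678)(-127) + (0.859328)(71) = 246.30 m.
1° of latitude spans 111000 m, so Δφ = 246.30 / 111000 × 3600 = 7.988″.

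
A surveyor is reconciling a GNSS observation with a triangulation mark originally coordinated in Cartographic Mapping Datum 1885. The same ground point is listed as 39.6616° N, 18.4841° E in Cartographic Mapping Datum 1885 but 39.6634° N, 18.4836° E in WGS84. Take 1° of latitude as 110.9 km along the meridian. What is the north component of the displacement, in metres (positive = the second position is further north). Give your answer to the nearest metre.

Δφ = 39.6634° − 39.6616° = +0.0018°; Δλ = 18.4836° − 18.4841° = -0.0005°.
ΔN = Δφ × 110900 = 199.6 m; ΔE = Δλ × 110900 × cos(39.6616°) = -0.0005 × 110900 × 0.769827 = -42.7 m.

ΔN = 200 m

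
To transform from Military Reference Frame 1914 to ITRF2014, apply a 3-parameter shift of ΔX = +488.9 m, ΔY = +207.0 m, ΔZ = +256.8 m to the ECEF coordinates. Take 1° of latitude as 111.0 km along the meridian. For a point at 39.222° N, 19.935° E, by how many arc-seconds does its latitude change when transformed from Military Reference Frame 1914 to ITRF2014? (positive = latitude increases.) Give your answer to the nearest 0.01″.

Δφ = -4.42″

sin φ = 0.632327, cos φ = 0.774702, sin λ = 0.340954, cos λ = 0.940080.
North component: ΔN = −sin φ cos λ·ΔX − sin φ sin λ·ΔY + cos φ·ΔZ = −(0.632327)(0.940080)(488.9) − (0.632327)(0.340954)(207.0) + (0.774702)(256.8) = -136.31 m.
1° of latitude spans 111000 m, so Δφ = -136.31 / 111000 × 3600 = -4.421″.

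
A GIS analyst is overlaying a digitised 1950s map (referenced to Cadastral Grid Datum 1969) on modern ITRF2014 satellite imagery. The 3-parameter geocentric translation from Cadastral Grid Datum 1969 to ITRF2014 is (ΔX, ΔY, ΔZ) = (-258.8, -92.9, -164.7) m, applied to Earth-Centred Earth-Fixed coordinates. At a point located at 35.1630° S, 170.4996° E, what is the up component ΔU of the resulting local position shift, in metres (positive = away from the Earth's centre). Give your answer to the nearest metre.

At φ = -35.1630°, λ = 170.4996°: sin φ = -0.575905, cos φ = 0.817517, sin λ = 0.165054, cos λ = -0.986284.
ΔU = cos φ cos λ·ΔX + cos φ sin λ·ΔY + sin φ·ΔZ = (0.817517)(-0.986284)(-258.8) + (0.817517)(0.165054)(-92.9) + (-0.575905)(-164.7) = 290.99 m.

ΔU = 291 m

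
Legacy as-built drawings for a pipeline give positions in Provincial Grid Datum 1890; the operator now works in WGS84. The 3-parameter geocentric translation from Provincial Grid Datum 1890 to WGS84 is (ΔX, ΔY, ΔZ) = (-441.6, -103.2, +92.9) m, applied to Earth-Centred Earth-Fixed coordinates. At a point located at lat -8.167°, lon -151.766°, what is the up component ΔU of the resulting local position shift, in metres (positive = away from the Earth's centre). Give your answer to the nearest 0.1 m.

ΔU = 420.2 m

At φ = -8.167°, λ = -151.766°: sin φ = -0.142059, cos φ = 0.989858, sin λ = -0.473074, cos λ = -0.881023.
ΔU = cos φ cos λ·ΔX + cos φ sin λ·ΔY + sin φ·ΔZ = (0.989858)(-0.881023)(-441.6) + (0.989858)(-0.473074)(-103.2) + (-0.142059)(92.9) = 420.24 m.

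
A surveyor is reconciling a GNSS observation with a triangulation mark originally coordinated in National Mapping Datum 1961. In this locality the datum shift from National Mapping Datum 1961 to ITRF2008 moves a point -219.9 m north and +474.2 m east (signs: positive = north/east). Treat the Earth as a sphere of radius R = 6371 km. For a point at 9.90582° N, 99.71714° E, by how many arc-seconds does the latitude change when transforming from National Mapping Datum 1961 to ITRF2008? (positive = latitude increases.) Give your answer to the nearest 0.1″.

On a sphere of radius R, 1 rad of latitude = R, so Δφ = ΔN / R = -219.9 / 6371000 = -3.4516e-05 rad = -7.119″.

Δφ = -7.1″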